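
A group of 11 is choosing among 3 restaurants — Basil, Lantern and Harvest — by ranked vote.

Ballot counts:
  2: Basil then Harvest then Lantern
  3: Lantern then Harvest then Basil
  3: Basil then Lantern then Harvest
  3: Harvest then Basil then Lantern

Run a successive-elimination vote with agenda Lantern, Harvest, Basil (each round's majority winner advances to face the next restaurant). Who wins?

Basil

Round 1: Lantern vs Harvest — 6–5, Lantern advances.
Round 2: Lantern vs Basil — 3–8, Basil advances.
Basil survives the agenda.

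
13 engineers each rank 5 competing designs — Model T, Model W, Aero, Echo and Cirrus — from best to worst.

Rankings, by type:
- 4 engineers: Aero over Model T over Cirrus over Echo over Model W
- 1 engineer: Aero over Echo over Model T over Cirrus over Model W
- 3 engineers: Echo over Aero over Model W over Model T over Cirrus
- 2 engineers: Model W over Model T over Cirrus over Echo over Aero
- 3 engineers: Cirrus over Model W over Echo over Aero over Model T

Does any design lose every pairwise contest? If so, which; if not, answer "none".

Head-to-head results (13 engineers):
Model T vs Model W: Model T is ranked higher on 4+1 = 5 ballots, Model W on 8. Model W wins 8–5.
Model T vs Aero: Aero, 11–2.
Model T vs Echo: Model T is ranked higher on 4+2 = 6 ballots, Echo on 7. Echo wins 7–6.
Model T vs Cirrus: Model T wins 10–3.
Model W vs Aero: Aero, 8–5.
Model W vs Echo: Model W preferred on 2+3 = 5 ballots; Echo wins 8–5.
Model W vs Cirrus: Cirrus wins 8–5.
Aero vs Echo: 4+1 = 5 for Aero, 8 for Echo — Echo by 8–5.
Aero–Cirrus: Aero 8–5.
Echo vs Cirrus: 4 to 9, Cirrus.
No design is winless: Model T beats Cirrus; Model W beats Model T; Aero beats Model T; Echo beats Model T; Cirrus beats Model W. There is no Condorcet loser.

none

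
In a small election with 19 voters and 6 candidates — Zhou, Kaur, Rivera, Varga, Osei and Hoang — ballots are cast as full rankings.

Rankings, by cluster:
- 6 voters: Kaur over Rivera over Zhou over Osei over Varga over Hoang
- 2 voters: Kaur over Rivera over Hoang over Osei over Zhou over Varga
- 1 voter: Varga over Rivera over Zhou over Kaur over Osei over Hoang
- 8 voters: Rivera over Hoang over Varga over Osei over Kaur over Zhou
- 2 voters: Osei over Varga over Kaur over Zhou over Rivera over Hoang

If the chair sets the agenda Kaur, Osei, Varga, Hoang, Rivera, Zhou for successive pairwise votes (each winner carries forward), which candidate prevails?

Round 1: Kaur vs Osei — 9–10, Osei advances.
Round 2: Osei vs Varga — 10–9, Osei advances.
Round 3: Osei vs Hoang — 9–10, Hoang advances.
Round 4: Hoang vs Rivera — 0–19, Rivera advances.
Round 5: Rivera vs Zhou — 17–2, Rivera advances.
Rivera survives the agenda.

Rivera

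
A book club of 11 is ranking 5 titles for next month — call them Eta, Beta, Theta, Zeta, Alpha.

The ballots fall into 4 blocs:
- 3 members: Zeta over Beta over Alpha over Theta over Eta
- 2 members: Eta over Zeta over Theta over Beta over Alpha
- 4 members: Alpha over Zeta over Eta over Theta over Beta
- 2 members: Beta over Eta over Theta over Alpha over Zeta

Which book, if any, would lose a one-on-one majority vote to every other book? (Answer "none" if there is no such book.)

Head-to-head results (11 members):
Eta vs Beta: Eta preferred on 2+4 = 6 ballots; Eta wins 6–5.
Eta–Theta: Eta 8–3.
Eta–Zeta: Zeta 7–4.
Eta vs Alpha: 4 to 7, Alpha.
Beta–Theta: Theta 6–5.
Beta vs Zeta: Zeta wins 9–2.
Beta vs Alpha: Beta preferred on 3+2+2 = 7 ballots; Beta wins 7–4.
Theta–Zeta: Zeta 9–2.
Theta vs Alpha: Alpha, 7–4.
Zeta vs Alpha: Alpha wins 6–5.
Each book has at least one pairwise win (Eta beats Beta; Beta beats Alpha; Theta beats Beta; Zeta beats Eta; Alpha beats Eta) — no Condorcet loser.

none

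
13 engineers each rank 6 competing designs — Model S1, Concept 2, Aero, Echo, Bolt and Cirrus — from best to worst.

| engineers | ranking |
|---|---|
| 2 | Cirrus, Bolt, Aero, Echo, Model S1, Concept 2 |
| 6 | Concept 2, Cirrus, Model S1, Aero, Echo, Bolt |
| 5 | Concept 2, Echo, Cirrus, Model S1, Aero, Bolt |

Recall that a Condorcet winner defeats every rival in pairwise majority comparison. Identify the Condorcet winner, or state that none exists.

Concept 2

Head-to-head results (13 engineers):
Model S1 vs Concept 2: 2 for Model S1, 11 for Concept 2 — Concept 2 by 11–2.
Model S1 vs Aero: Model S1 preferred on 6+5 = 11 ballots; Model S1 wins 11–2.
Model S1 vs Echo: Model S1 preferred on 6 ballots; Echo wins 7–6.
Model S1 vs Bolt: Model S1 is ranked higher on 6+5 = 11 ballots, Bolt on 2. Model S1 wins 11–2.
Model S1 vs Cirrus: Model S1 preferred on 0 ballots; Cirrus wins 13–0.
Concept 2 vs Aero: Concept 2 is ranked higher on 6+5 = 11 ballots, Aero on 2. Concept 2 wins 11–2.
Concept 2 vs Echo: Concept 2 is ranked higher on 6+5 = 11 ballots, Echo on 2. Concept 2 wins 11–2.
Concept 2 vs Bolt: Concept 2 preferred on 6+5 = 11 ballots; Concept 2 wins 11–2.
Concept 2 vs Cirrus: Concept 2 is ranked higher on 6+5 = 11 ballots, Cirrus on 2. Concept 2 wins 11–2.
Aero vs Echo: Aero is ranked higher on 2+6 = 8 ballots, Echo on 5. Aero wins 8–5.
Aero vs Bolt: 11 to 2, Aero.
Aero vs Cirrus: Aero preferred on 0 ballots; Cirrus wins 13–0.
Echo vs Bolt: Echo preferred on 6+5 = 11 ballots; Echo wins 11–2.
Echo vs Cirrus: Echo preferred on 5 ballots; Cirrus wins 8–5.
Bolt vs Cirrus: 0 for Bolt, 13 for Cirrus — Cirrus by 13–0.
Concept 2 defeats every rival head-to-head and is the Condorcet winner.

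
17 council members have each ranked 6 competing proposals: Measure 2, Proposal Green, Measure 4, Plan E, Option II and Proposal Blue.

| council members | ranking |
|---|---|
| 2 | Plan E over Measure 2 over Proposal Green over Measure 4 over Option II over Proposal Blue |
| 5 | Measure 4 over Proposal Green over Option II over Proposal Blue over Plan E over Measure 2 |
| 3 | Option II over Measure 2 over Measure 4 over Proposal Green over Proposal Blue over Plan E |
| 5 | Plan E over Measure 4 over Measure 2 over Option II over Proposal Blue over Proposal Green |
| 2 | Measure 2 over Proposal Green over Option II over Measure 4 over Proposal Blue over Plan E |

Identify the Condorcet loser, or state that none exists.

Pairwise majorities:
Measure 2 vs Proposal Green: Measure 2 is ranked higher on 2+3+5+2 = 12 ballots, Proposal Green on 5. Measure 2 wins 12–5.
Measure 2 vs Measure 4: Measure 4, 10–7.
Measure 2 vs Plan E: Measure 2 preferred on 3+2 = 5 ballots; Plan E wins 12–5.
Measure 2 vs Option II: Measure 2 is ranked higher on 2+5+2 = 9 ballots, Option II on 8. Measure 2 wins 9–8.
Measure 2 vs Proposal Blue: 12 to 5, Measure 2.
Proposal Green vs Measure 4: Proposal Green is ranked higher on 2+2 = 4 ballots, Measure 4 on 13. Measure 4 wins 13–4.
Proposal Green–Plan E: Proposal Green 10–7.
Proposal Green–Option II: Proposal Green 9–8.
Proposal Green vs Proposal Blue: Proposal Green, 12–5.
Measure 4 vs Plan E: Measure 4 wins 10–7.
Measure 4 vs Option II: 12 to 5, Measure 4.
Measure 4 vs Proposal Blue: Measure 4, 17–0.
Plan E vs Option II: 7 to 10, Option II.
Plan E vs Proposal Blue: 2+5 = 7 for Plan E, 10 for Proposal Blue — Proposal Blue by 10–7.
Option II vs Proposal Blue: Option II, 17–0.
No option is winless: Measure 2 beats Proposal Green; Proposal Green beats Plan E; Measure 4 beats Measure 2; Plan E beats Measure 2; Option II beats Plan E; Proposal Blue beats Plan E. There is no Condorcet loser.

none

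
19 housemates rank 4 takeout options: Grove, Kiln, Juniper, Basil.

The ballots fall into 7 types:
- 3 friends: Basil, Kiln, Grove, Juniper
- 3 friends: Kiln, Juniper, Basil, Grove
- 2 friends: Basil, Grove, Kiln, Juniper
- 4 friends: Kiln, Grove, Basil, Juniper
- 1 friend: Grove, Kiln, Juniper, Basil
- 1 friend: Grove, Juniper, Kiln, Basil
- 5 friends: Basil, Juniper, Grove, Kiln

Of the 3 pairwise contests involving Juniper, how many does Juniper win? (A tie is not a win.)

0

Juniper against each rival (19 friends):
Juniper–Grove: Grove 11–8.
Juniper vs Kiln: Kiln wins 13–6.
Juniper vs Basil: 3+1+1 = 5 for Juniper, 14 for Basil — Basil by 14–5.
Juniper beats no one; loses to Grove, Kiln, Basil — 0 pairwise wins.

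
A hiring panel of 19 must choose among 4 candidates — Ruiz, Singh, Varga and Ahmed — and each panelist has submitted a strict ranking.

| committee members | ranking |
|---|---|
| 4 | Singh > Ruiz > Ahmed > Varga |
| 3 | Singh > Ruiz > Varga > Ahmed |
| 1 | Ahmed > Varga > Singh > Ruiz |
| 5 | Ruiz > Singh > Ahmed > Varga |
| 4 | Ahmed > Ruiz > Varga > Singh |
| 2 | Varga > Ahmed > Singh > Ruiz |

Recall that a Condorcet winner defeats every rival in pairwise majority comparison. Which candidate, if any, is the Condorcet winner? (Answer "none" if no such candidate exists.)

Singh

Head-to-head results (19 committee members):
Ruiz vs Singh: 5+4 = 9 for Ruiz, 10 for Singh — Singh by 10–9.
Ruiz vs Varga: Ruiz is ranked higher on 4+3+5+4 = 16 ballots, Varga on 3. Ruiz wins 16–3.
Ruiz vs Ahmed: Ruiz preferred on 4+3+5 = 12 ballots; Ruiz wins 12–7.
Singh vs Varga: 12 to 7, Singh.
Singh vs Ahmed: Singh is ranked higher on 4+3+5 = 12 ballots, Ahmed on 7. Singh wins 12–7.
Varga vs Ahmed: 3+2 = 5 for Varga, 14 for Ahmed — Ahmed by 14–5.
Singh defeats every rival head-to-head and is the Condorcet winner.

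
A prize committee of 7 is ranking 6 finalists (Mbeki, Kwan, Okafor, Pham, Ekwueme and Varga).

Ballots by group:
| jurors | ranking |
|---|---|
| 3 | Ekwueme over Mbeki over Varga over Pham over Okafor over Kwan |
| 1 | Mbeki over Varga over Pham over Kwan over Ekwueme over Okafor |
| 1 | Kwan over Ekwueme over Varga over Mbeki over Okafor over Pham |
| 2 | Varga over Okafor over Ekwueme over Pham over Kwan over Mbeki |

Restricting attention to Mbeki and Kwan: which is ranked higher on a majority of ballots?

Mbeki

Ballots ranking Mbeki above Kwan: 3 + 1 = 4.
Ballots ranking Kwan above Mbeki: 7 − 4 = 3.
Mbeki wins the head-to-head 4–3.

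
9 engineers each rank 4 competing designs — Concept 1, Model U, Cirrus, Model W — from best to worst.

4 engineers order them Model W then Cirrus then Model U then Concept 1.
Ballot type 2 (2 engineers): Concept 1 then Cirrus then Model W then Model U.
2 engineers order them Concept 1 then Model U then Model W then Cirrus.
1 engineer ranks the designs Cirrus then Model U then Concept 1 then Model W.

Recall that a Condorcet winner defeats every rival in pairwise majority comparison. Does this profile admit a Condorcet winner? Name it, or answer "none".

none

Head-to-head results (9 engineers):
Concept 1 vs Model U: 2+2 = 4 for Concept 1, 5 for Model U — Model U by 5–4.
Concept 1 vs Cirrus: Concept 1 preferred on 2+2 = 4 ballots; Cirrus wins 5–4.
Concept 1 vs Model W: Concept 1 preferred on 2+2+1 = 5 ballots; Concept 1 wins 5–4.
Model U vs Cirrus: 2 for Model U, 7 for Cirrus — Cirrus by 7–2.
Model U vs Model W: Model U preferred on 2+1 = 3 ballots; Model W wins 6–3.
Cirrus vs Model W: 2+1 = 3 for Cirrus, 6 for Model W — Model W by 6–3.
No design is unbeaten: Concept 1 loses to Model U; Model U loses to Cirrus; Cirrus loses to Model W; Model W loses to Concept 1. In particular Concept 1 > Model W > Model U > Concept 1 is a majority cycle — no Condorcet winner exists.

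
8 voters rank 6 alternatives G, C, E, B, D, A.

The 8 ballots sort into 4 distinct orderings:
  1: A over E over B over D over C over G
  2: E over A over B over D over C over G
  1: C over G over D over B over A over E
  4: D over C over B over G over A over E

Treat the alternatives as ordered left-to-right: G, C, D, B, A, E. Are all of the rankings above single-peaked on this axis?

yes

Axis positions: G=1, C=2, D=3, B=4, A=5, E=6.
Cluster 1 (peak A at position 5): ranking walks positions 5-6-4-3-2-1, expanding outward from the peak — single-peaked.
Cluster 2 (peak E at position 6): ranking walks positions 6-5-4-3-2-1, expanding outward from the peak — single-peaked.
Cluster 3 (peak C at position 2): ranking walks positions 2-1-3-4-5-6, expanding outward from the peak — single-peaked.
Cluster 4 (peak D at position 3): ranking walks positions 3-2-4-1-5-6, expanding outward from the peak — single-peaked.
Every ranking is single-peaked on this axis.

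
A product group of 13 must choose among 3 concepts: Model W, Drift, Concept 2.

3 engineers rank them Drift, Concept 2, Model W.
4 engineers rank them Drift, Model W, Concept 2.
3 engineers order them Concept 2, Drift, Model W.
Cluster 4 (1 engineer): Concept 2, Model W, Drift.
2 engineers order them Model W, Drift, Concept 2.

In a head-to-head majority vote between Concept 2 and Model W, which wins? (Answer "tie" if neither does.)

Ballots ranking Concept 2 above Model W: 3 + 3 + 1 = 7.
Ballots ranking Model W above Concept 2: 13 − 7 = 6.
Concept 2 wins the head-to-head 7–6.

Concept 2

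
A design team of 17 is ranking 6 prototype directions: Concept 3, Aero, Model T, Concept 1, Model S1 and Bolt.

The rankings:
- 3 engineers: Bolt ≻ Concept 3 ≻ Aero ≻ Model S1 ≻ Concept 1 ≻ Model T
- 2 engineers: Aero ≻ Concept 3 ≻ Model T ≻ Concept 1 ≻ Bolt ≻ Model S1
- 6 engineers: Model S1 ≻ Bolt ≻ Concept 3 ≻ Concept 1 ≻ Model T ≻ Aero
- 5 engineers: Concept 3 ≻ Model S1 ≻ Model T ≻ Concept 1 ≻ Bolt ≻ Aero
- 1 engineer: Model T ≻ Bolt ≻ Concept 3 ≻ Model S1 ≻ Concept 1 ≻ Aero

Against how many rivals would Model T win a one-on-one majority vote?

1

Model T against each rival (17 engineers):
Model T vs Concept 3: 1 to 16, Concept 3.
Model T vs Aero: Model T wins 12–5.
Model T vs Concept 1: Model T is ranked higher on 2+5+1 = 8 ballots, Concept 1 on 9. Concept 1 wins 9–8.
Model T vs Model S1: Model T preferred on 2+1 = 3 ballots; Model S1 wins 14–3.
Model T vs Bolt: Model T is ranked higher on 2+5+1 = 8 ballots, Bolt on 9. Bolt wins 9–8.
Model T beats Aero; loses to Concept 3, Concept 1, Model S1, Bolt — 1 pairwise win.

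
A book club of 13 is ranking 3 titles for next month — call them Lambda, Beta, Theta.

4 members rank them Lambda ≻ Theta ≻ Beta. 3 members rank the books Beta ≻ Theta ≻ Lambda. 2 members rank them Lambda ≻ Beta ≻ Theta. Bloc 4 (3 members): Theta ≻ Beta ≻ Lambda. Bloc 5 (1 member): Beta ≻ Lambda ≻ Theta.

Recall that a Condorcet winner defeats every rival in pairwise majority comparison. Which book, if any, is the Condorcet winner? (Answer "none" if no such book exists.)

none

Head-to-head results (13 members):
Lambda vs Beta: Beta wins 7–6.
Lambda vs Theta: Lambda wins 7–6.
Beta vs Theta: Theta, 7–6.
Each book drops at least one matchup (Lambda loses to Beta; Beta loses to Theta; Theta loses to Lambda); the cycle Lambda beats Theta beats Beta beats Lambda rules out a Condorcet winner.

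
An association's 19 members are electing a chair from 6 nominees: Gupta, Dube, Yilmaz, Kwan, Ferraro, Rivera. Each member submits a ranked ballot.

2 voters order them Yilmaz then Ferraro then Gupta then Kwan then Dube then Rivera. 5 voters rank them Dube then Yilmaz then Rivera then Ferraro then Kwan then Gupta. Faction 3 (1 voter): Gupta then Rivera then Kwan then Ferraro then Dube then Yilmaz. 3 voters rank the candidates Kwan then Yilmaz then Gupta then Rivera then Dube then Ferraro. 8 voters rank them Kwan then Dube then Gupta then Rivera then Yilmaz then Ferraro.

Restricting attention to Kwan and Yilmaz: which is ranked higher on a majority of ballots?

Ballots ranking Kwan above Yilmaz: 1 + 3 + 8 = 12.
Ballots ranking Yilmaz above Kwan: 19 − 12 = 7.
Kwan wins the head-to-head 12–7.

Kwan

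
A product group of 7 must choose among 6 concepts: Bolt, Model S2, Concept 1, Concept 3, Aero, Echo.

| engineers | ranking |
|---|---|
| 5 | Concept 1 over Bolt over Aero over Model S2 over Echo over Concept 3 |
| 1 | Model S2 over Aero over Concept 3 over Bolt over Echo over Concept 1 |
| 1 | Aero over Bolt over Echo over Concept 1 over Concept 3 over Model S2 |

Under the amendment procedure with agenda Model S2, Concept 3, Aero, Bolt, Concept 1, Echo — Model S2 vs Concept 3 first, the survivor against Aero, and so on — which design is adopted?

Concept 1

Round 1: Model S2 vs Concept 3 — 6–1, Model S2 advances.
Round 2: Model S2 vs Aero — 1–6, Aero advances.
Round 3: Aero vs Bolt — 2–5, Bolt advances.
Round 4: Bolt vs Concept 1 — 2–5, Concept 1 advances.
Round 5: Concept 1 vs Echo — 5–2, Concept 1 advances.
The agenda winner is Concept 1.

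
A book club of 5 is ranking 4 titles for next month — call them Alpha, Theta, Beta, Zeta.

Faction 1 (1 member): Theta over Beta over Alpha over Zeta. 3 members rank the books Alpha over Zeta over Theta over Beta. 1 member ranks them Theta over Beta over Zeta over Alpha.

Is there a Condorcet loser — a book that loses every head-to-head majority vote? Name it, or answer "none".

Pairwise majorities:
Alpha vs Theta: Alpha preferred on 3 ballots; Alpha wins 3–2.
Alpha vs Beta: 3 for Alpha, 2 for Beta — Alpha by 3–2.
Alpha vs Zeta: Alpha, 4–1.
Theta vs Beta: Theta is ranked higher on 1+3+1 = 5 ballots, Beta on 0. Theta wins 5–0.
Theta vs Zeta: 1+1 = 2 for Theta, 3 for Zeta — Zeta by 3–2.
Beta–Zeta: Zeta 3–2.
Only Beta has no wins; Beta is the Condorcet loser.

Beta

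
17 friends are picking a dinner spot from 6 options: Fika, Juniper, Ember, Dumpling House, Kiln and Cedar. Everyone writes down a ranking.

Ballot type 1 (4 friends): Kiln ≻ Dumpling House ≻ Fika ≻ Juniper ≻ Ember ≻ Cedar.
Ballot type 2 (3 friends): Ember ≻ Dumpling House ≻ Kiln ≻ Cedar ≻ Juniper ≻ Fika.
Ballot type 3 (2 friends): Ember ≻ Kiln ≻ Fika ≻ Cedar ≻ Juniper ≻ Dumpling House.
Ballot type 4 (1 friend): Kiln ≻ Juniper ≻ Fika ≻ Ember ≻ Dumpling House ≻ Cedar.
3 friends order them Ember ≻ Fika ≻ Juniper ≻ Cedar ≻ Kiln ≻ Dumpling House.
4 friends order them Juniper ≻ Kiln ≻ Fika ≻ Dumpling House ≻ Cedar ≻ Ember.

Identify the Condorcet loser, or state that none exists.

Pairwise majorities:
Fika vs Juniper: 4+2+3 = 9 for Fika, 8 for Juniper — Fika by 9–8.
Fika vs Ember: Fika is ranked higher on 4+1+4 = 9 ballots, Ember on 8. Fika wins 9–8.
Fika vs Dumpling House: Fika wins 10–7.
Fika vs Kiln: Kiln, 14–3.
Fika vs Cedar: 14 to 3, Fika.
Juniper vs Ember: 4+1+4 = 9 for Juniper, 8 for Ember — Juniper by 9–8.
Juniper vs Dumpling House: Juniper is ranked higher on 2+1+3+4 = 10 ballots, Dumpling House on 7. Juniper wins 10–7.
Juniper–Kiln: Kiln 10–7.
Juniper vs Cedar: 4+1+3+4 = 12 for Juniper, 5 for Cedar — Juniper by 12–5.
Ember vs Dumpling House: Ember wins 9–8.
Ember vs Kiln: Ember preferred on 3+2+3 = 8 ballots; Kiln wins 9–8.
Ember–Cedar: Ember 13–4.
Dumpling House vs Kiln: Kiln, 14–3.
Dumpling House vs Cedar: 4+3+1+4 = 12 for Dumpling House, 5 for Cedar — Dumpling House by 12–5.
Kiln vs Cedar: Kiln, 14–3.
Cedar is beaten in every head-to-head and is the Condorcet loser.

Cedar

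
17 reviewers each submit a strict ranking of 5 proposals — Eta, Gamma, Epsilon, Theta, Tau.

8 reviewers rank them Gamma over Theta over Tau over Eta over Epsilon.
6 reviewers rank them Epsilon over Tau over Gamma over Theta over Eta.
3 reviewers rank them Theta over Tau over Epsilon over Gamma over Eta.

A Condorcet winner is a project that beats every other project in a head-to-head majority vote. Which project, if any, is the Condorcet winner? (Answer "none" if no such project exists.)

none

Pairwise majorities:
Eta vs Gamma: Gamma, 17–0.
Eta–Epsilon: Epsilon 9–8.
Eta vs Theta: 0 for Eta, 17 for Theta — Theta by 17–0.
Eta–Tau: Tau 17–0.
Gamma vs Epsilon: 8 for Gamma, 9 for Epsilon — Epsilon by 9–8.
Gamma–Theta: Gamma 14–3.
Gamma vs Tau: Gamma preferred on 8 ballots; Tau wins 9–8.
Epsilon vs Theta: 6 to 11, Theta.
Epsilon vs Tau: 6 for Epsilon, 11 for Tau — Tau by 11–6.
Theta vs Tau: 11 to 6, Theta.
No project is unbeaten: Eta loses to Gamma; Gamma loses to Epsilon; Epsilon loses to Theta; Theta loses to Gamma; Tau loses to Theta. In particular Gamma beats Theta beats Epsilon beats Gamma is a majority cycle — no Condorcet winner exists.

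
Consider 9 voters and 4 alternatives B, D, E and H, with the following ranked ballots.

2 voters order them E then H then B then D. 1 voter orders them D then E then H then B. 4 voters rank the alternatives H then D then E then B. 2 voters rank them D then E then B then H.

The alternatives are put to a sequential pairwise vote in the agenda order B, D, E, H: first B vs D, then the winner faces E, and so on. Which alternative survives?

H

Round 1: B vs D — 2–7, D advances.
Round 2: D vs E — 7–2, D advances.
Round 3: D vs H — 3–6, H advances.
H survives the agenda.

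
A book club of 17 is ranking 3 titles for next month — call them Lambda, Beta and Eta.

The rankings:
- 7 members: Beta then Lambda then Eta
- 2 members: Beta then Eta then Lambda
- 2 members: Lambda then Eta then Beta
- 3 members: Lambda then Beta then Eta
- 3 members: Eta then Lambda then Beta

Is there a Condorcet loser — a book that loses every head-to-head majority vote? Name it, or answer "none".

Head-to-head results (17 members):
Lambda vs Beta: Beta wins 9–8.
Lambda vs Eta: Lambda, 12–5.
Beta vs Eta: Beta, 12–5.
Eta loses to every other book — it is the Condorcet loser.

Eta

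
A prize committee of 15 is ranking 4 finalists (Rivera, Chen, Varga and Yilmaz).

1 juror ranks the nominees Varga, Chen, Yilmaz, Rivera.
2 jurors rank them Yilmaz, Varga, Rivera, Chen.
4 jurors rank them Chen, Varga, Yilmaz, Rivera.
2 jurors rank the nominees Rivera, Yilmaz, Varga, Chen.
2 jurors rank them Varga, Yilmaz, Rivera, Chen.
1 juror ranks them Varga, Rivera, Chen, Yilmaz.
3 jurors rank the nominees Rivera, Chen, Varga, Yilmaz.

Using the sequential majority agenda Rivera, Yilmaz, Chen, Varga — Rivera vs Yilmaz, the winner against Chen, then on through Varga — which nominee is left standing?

Round 1: Rivera vs Yilmaz — 6–9, Yilmaz advances.
Round 2: Yilmaz vs Chen — 6–9, Chen advances.
Round 3: Chen vs Varga — 7–8, Varga advances.
Varga survives the agenda.

Varga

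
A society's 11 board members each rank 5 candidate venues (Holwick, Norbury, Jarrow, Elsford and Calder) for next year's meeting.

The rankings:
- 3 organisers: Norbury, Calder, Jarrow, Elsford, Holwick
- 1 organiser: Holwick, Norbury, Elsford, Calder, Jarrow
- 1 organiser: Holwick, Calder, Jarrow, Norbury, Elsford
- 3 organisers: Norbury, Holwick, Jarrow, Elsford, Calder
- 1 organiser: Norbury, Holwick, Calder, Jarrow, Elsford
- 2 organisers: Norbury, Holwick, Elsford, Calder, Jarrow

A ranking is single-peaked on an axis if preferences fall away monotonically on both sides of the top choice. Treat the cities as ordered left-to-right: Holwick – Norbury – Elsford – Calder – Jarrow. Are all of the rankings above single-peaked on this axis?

no

Axis positions: Holwick=1, Norbury=2, Elsford=3, Calder=4, Jarrow=5.
Group 1: ranking walks positions 2-4-5-3-1; Calder is ranked above Elsford even though Elsford lies between Calder and the peak Norbury on the axis — preferences dip and rise again. Not single-peaked.
Group 2 (peak Holwick at position 1): ranking walks positions 1-2-3-4-5, expanding outward from the peak — single-peaked.
Group 3: ranking walks positions 1-4-5-2-3; Calder is ranked above Norbury even though Norbury lies between Calder and the peak Holwick on the axis — preferences dip and rise again. Not single-peaked.
Group 4: ranking walks positions 2-1-5-3-4; Jarrow is ranked above Elsford even though Elsford lies between Jarrow and the peak Norbury on the axis — preferences dip and rise again. Not single-peaked.
Group 5: ranking walks positions 2-1-4-5-3; Calder is ranked above Elsford even though Elsford lies between Calder and the peak Norbury on the axis — preferences dip and rise again. Not single-peaked.
Group 6 (peak Norbury at position 2): ranking walks positions 2-1-3-4-5, expanding outward from the peak — single-peaked.
Group 1 violates single-peakedness, so the profile is not single-peaked on this axis.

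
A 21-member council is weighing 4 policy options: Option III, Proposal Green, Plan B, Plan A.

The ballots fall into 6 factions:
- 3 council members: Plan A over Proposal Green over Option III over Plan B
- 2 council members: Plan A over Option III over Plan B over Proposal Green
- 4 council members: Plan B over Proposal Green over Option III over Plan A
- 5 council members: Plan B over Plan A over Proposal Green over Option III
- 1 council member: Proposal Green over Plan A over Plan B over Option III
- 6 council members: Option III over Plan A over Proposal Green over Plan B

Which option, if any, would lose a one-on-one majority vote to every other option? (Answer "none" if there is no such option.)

none

Pairwise majorities:
Option III vs Proposal Green: Proposal Green wins 13–8.
Option III vs Plan B: Option III wins 11–10.
Option III vs Plan A: Plan A wins 11–10.
Proposal Green vs Plan B: Plan B wins 11–10.
Proposal Green vs Plan A: 5 to 16, Plan A.
Plan B vs Plan A: Plan A, 12–9.
Each option has at least one pairwise win (Option III beats Plan B; Proposal Green beats Option III; Plan B beats Proposal Green; Plan A beats Option III) — no Condorcet loser.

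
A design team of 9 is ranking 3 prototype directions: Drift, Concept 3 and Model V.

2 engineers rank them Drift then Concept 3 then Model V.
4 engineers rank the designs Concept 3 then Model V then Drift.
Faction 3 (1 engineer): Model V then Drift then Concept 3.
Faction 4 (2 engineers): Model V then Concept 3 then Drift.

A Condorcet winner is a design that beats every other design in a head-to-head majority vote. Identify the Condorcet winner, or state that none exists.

Head-to-head results (9 engineers):
Drift vs Concept 3: 2+1 = 3 for Drift, 6 for Concept 3 — Concept 3 by 6–3.
Drift vs Model V: 2 to 7, Model V.
Concept 3–Model V: Concept 3 6–3.
Concept 3 defeats every rival head-to-head and is the Condorcet winner.

Concept 3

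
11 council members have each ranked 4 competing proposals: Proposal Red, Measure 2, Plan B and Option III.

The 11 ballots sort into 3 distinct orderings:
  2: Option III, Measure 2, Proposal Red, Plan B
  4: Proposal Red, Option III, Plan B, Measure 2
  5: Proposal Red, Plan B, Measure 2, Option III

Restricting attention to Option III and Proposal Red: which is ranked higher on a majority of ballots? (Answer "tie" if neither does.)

Ballots ranking Option III above Proposal Red: 2.
Ballots ranking Proposal Red above Option III: 11 − 2 = 9.
Proposal Red wins the head-to-head 9–2.

Proposal Red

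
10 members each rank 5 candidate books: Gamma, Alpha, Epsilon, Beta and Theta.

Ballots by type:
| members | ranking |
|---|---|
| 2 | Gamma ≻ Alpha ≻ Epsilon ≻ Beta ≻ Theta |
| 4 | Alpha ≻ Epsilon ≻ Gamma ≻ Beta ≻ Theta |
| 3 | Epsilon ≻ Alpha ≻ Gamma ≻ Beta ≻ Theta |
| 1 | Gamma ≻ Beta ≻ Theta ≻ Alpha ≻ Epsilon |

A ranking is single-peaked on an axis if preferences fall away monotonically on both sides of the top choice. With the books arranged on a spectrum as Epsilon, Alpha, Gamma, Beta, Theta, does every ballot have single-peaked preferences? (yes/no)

Axis positions: Epsilon=1, Alpha=2, Gamma=3, Beta=4, Theta=5.
Type 1 (peak Gamma at position 3): ranking walks positions 3-2-1-4-5, expanding outward from the peak — single-peaked.
Type 2 (peak Alpha at position 2): ranking walks positions 2-1-3-4-5, expanding outward from the peak — single-peaked.
Type 3 (peak Epsilon at position 1): ranking walks positions 1-2-3-4-5, expanding outward from the peak — single-peaked.
Type 4 (peak Gamma at position 3): ranking walks positions 3-4-5-2-1, expanding outward from the peak — single-peaked.
Every ranking is single-peaked on this axis.

yes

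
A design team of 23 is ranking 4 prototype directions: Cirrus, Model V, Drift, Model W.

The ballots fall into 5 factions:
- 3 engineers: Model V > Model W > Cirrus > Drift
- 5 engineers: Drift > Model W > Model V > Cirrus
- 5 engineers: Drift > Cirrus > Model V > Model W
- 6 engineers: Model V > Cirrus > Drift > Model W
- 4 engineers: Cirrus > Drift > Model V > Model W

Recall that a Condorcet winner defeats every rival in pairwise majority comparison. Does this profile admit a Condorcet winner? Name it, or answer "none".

Head-to-head results (23 engineers):
Cirrus vs Model V: 5+4 = 9 for Cirrus, 14 for Model V — Model V by 14–9.
Cirrus vs Drift: 3+6+4 = 13 for Cirrus, 10 for Drift — Cirrus by 13–10.
Cirrus vs Model W: 5+6+4 = 15 for Cirrus, 8 for Model W — Cirrus by 15–8.
Model V vs Drift: Model V preferred on 3+6 = 9 ballots; Drift wins 14–9.
Model V vs Model W: Model V preferred on 3+5+6+4 = 18 ballots; Model V wins 18–5.
Drift vs Model W: Drift is ranked higher on 5+5+6+4 = 20 ballots, Model W on 3. Drift wins 20–3.
Every design loses at least once (Cirrus loses to Model V; Model V loses to Drift; Drift loses to Cirrus; Model W loses to Cirrus). The majority relation contains the cycle Cirrus → Drift → Model V → Cirrus, so there is no Condorcet winner.

none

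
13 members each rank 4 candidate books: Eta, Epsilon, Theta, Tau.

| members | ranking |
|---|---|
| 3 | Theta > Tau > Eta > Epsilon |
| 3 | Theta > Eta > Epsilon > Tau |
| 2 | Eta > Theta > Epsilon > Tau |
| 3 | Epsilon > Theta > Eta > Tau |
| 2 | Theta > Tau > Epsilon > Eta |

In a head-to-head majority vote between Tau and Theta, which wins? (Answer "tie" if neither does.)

Theta

No ballot ranks Tau above Theta: 0.
Ballots ranking Theta above Tau: 13 − 0 = 13.
Theta wins the head-to-head 13–0.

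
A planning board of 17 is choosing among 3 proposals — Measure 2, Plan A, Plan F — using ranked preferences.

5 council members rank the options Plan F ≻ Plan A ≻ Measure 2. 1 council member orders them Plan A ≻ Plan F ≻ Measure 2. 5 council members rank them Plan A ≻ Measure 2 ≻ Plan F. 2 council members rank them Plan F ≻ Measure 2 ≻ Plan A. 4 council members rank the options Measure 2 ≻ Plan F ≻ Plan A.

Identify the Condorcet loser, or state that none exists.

none

Pairwise majorities:
Measure 2 vs Plan A: Plan A, 11–6.
Measure 2 vs Plan F: Measure 2 preferred on 5+4 = 9 ballots; Measure 2 wins 9–8.
Plan A vs Plan F: Plan F wins 11–6.
Every option wins at least one matchup (Measure 2 beats Plan F; Plan A beats Measure 2; Plan F beats Plan A), so there is no Condorcet loser.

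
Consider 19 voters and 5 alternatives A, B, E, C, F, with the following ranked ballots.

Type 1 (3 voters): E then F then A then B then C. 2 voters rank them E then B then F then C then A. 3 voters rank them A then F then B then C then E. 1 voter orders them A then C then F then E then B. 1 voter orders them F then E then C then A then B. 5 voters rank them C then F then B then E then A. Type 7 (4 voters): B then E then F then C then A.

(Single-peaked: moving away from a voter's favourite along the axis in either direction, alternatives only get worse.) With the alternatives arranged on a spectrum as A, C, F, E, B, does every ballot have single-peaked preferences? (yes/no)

Axis positions: A=1, C=2, F=3, E=4, B=5.
Type 1: ranking walks positions 4-3-1-5-2; A is ranked above C even though C lies between A and the peak E on the axis — preferences dip and rise again. Not single-peaked.
Type 2 (peak E at position 4): ranking walks positions 4-5-3-2-1, expanding outward from the peak — single-peaked.
Type 3: ranking walks positions 1-3-5-2-4; F is ranked above C even though C lies between F and the peak A on the axis — preferences dip and rise again. Not single-peaked.
Type 4 (peak A at position 1): ranking walks positions 1-2-3-4-5, expanding outward from the peak — single-peaked.
Type 5 (peak F at position 3): ranking walks positions 3-4-2-1-5, expanding outward from the peak — single-peaked.
Type 6: ranking walks positions 2-3-5-4-1; B is ranked above E even though E lies between B and the peak C on the axis — preferences dip and rise again. Not single-peaked.
Type 7 (peak B at position 5): ranking walks positions 5-4-3-2-1, expanding outward from the peak — single-peaked.
Type 1 violates single-peakedness, so the profile is not single-peaked on this axis.

no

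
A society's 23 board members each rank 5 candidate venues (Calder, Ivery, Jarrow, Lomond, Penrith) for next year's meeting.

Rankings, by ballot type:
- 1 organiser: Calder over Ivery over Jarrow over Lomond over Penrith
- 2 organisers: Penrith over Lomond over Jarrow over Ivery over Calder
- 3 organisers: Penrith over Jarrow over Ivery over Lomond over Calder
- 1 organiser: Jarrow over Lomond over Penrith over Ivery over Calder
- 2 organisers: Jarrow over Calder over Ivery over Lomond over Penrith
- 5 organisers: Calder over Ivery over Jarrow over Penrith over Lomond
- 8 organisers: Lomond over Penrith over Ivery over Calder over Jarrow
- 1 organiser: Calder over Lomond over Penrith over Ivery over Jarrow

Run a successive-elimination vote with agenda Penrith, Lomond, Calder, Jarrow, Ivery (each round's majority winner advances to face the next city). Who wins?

Round 1: Penrith vs Lomond — 10–13, Lomond advances.
Round 2: Lomond vs Calder — 14–9, Lomond advances.
Round 3: Lomond vs Jarrow — 11–12, Jarrow advances.
Round 4: Jarrow vs Ivery — 8–15, Ivery advances.
The agenda winner is Ivery.

Ivery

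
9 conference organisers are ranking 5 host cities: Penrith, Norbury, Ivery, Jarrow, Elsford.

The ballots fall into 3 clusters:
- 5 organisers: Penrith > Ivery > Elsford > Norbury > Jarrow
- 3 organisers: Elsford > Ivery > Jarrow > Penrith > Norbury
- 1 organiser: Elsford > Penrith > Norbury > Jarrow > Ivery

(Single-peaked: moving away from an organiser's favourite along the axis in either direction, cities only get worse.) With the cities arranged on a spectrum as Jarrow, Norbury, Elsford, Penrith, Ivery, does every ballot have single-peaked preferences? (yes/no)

no

Axis positions: Jarrow=1, Norbury=2, Elsford=3, Penrith=4, Ivery=5.
Cluster 1 (peak Penrith at position 4): ranking walks positions 4-5-3-2-1, expanding outward from the peak — single-peaked.
Cluster 2: ranking walks positions 3-5-1-4-2; Ivery is ranked above Penrith even though Penrith lies between Ivery and the peak Elsford on the axis — preferences dip and rise again. Not single-peaked.
Cluster 3 (peak Elsford at position 3): ranking walks positions 3-4-2-1-5, expanding outward from the peak — single-peaked.
Cluster 2 violates single-peakedness, so the profile is not single-peaked on this axis.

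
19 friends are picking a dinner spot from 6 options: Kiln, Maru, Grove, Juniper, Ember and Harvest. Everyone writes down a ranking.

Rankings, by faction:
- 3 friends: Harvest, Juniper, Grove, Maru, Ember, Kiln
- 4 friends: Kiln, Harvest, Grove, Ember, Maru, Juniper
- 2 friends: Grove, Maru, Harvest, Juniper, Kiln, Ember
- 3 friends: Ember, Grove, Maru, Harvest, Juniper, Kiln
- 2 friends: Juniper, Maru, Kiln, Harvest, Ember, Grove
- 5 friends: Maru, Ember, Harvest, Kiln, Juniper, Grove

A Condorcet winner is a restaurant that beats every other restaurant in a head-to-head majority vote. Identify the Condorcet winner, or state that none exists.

Pairwise majorities:
Kiln vs Maru: Maru, 15–4.
Kiln–Grove: Kiln 11–8.
Kiln vs Juniper: Juniper wins 10–9.
Kiln vs Ember: Ember, 11–8.
Kiln vs Harvest: Harvest wins 13–6.
Maru vs Grove: Grove, 12–7.
Maru vs Juniper: Maru, 14–5.
Maru vs Ember: Maru, 12–7.
Maru–Harvest: Maru 12–7.
Grove vs Juniper: Juniper wins 10–9.
Grove vs Ember: Ember wins 10–9.
Grove vs Harvest: Harvest wins 14–5.
Juniper vs Ember: Ember wins 12–7.
Juniper–Harvest: Harvest 17–2.
Ember vs Harvest: Harvest, 11–8.
Each restaurant drops at least one matchup (Kiln loses to Maru; Maru loses to Grove; Grove loses to Kiln; Juniper loses to Maru; Ember loses to Maru; Harvest loses to Maru); the cycle Kiln beats Grove beats Maru beats Kiln rules out a Condorcet winner.

none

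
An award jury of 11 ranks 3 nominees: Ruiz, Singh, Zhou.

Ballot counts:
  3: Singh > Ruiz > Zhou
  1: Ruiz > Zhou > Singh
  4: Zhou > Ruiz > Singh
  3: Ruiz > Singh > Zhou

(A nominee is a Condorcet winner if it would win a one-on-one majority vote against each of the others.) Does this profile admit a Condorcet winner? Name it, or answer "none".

Ruiz

Pairwise majorities:
Ruiz vs Singh: Ruiz preferred on 1+4+3 = 8 ballots; Ruiz wins 8–3.
Ruiz vs Zhou: 7 to 4, Ruiz.
Singh vs Zhou: 3+3 = 6 for Singh, 5 for Zhou — Singh by 6–5.
Only Ruiz has no losses; Ruiz is the Condorcet winner.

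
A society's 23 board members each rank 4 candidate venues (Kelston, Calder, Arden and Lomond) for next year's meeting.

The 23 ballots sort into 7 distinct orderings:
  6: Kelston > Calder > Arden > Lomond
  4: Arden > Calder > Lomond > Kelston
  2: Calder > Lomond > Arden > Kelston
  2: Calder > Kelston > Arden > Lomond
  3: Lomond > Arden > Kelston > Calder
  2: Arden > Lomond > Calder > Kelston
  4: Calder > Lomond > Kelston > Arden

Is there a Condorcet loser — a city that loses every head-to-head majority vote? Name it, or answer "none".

Head-to-head results (23 organisers):
Kelston vs Calder: Kelston is ranked higher on 6+3 = 9 ballots, Calder on 14. Calder wins 14–9.
Kelston vs Arden: Kelston wins 12–11.
Kelston vs Lomond: Lomond wins 15–8.
Calder vs Arden: 6+2+2+4 = 14 for Calder, 9 for Arden — Calder by 14–9.
Calder vs Lomond: Calder preferred on 6+4+2+2+4 = 18 ballots; Calder wins 18–5.
Arden vs Lomond: Arden, 14–9.
No city is winless: Kelston beats Arden; Calder beats Kelston; Arden beats Lomond; Lomond beats Kelston. There is no Condorcet loser.

none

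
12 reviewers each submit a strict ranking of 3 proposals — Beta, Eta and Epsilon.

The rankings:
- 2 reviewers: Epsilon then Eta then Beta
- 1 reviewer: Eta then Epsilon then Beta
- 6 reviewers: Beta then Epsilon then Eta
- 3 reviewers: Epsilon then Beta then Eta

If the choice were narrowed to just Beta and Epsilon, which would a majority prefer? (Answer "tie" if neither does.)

tie

Ballots ranking Beta above Epsilon: 6.
Ballots ranking Epsilon above Beta: 12 − 6 = 6.
6–6: the pair ties.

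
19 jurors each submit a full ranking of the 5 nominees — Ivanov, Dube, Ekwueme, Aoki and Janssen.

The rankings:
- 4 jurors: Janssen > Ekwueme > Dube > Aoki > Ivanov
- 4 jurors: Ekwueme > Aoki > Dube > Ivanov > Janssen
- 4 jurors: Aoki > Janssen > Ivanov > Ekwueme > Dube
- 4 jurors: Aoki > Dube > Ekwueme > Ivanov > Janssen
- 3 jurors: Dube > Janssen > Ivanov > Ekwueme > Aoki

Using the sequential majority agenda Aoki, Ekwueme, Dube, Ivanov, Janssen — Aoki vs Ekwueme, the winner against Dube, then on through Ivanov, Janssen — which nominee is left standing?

Janssen

Round 1: Aoki vs Ekwueme — 8–11, Ekwueme advances.
Round 2: Ekwueme vs Dube — 12–7, Ekwueme advances.
Round 3: Ekwueme vs Ivanov — 12–7, Ekwueme advances.
Round 4: Ekwueme vs Janssen — 8–11, Janssen advances.
Janssen survives the agenda.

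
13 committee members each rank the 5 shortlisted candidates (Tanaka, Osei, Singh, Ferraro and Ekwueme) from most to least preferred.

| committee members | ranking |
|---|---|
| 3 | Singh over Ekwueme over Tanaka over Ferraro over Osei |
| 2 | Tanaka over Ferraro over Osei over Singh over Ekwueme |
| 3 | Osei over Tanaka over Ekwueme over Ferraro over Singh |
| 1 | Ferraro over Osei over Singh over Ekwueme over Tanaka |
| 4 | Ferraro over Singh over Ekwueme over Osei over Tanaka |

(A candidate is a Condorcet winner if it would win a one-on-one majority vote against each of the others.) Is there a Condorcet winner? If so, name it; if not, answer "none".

Pairwise majorities:
Tanaka vs Osei: 3+2 = 5 for Tanaka, 8 for Osei — Osei by 8–5.
Tanaka vs Singh: Tanaka is ranked higher on 2+3 = 5 ballots, Singh on 8. Singh wins 8–5.
Tanaka vs Ferraro: Tanaka preferred on 3+2+3 = 8 ballots; Tanaka wins 8–5.
Tanaka vs Ekwueme: 5 to 8, Ekwueme.
Osei vs Singh: Osei preferred on 2+3+1 = 6 ballots; Singh wins 7–6.
Osei vs Ferraro: 3 for Osei, 10 for Ferraro — Ferraro by 10–3.
Osei vs Ekwueme: Osei is ranked higher on 2+3+1 = 6 ballots, Ekwueme on 7. Ekwueme wins 7–6.
Singh vs Ferraro: Singh preferred on 3 ballots; Ferraro wins 10–3.
Singh vs Ekwueme: Singh is ranked higher on 3+2+1+4 = 10 ballots, Ekwueme on 3. Singh wins 10–3.
Ferraro vs Ekwueme: Ferraro is ranked higher on 2+1+4 = 7 ballots, Ekwueme on 6. Ferraro wins 7–6.
Each candidate drops at least one matchup (Tanaka loses to Osei; Osei loses to Singh; Singh loses to Ferraro; Ferraro loses to Tanaka; Ekwueme loses to Singh); the cycle Tanaka > Ferraro > Osei > Tanaka rules out a Condorcet winner.

none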